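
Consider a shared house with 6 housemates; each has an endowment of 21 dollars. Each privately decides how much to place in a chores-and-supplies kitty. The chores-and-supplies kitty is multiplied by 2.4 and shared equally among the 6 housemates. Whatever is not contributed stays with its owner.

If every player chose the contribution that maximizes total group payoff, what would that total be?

302.40 dollars

Each contributed unit returns 2.400 to the group as a whole (0.4000 to each of 6 players), which exceeds 1, so the social optimum is full contribution: group total = 2.400 × 126 = 302.40.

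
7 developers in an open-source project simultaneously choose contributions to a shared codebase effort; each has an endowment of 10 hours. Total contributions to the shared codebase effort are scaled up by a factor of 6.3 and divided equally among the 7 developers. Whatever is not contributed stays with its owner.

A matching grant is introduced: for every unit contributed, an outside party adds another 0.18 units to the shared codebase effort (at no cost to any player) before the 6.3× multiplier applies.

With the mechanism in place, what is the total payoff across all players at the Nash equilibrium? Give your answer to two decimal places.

With the mechanism, a contributed unit returns 6.3 × 1.18 / 7 = 1.0620 per unit of net cost to the contributor — now above 1 — so contributing fully is weakly dominant for every player.
So the Nash equilibrium is full contribution by all 7; the group earns 6.3 × 1.18 × 70 = 520.38.

520.38 hours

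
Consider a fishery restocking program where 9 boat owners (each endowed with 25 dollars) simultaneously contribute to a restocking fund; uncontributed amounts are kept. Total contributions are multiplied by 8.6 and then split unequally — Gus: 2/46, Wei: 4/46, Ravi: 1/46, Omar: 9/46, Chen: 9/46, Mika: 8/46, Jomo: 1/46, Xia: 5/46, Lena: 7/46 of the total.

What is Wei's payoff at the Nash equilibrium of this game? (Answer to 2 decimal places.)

99.78 dollars

For player j, contributing a unit is worthwhile iff 8.6 × (j's share) ≥ 1, i.e. iff j's share is at least 0.1163.
Omar, Chen, Mika and Lena clear that bar, contributing 25 each; the remaining 5 contribute 0. Total contributed: 100.
Wei keeps 25 and receives 8.6 × 100 × 4/46 = 74.78 from the restocking fund, for a payoff of 99.78.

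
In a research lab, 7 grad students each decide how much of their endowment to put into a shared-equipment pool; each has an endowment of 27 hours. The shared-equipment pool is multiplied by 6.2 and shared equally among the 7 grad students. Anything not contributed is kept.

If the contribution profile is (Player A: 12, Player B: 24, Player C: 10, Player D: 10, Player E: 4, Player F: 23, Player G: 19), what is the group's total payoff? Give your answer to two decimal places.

719.40 hours

Total contributed: 12 + 24 + 10 + 10 + 4 + 23 + 19 = 102; total kept: 7 × 27 − 102 = 87.
The shared-equipment pool pays out 6.2 × 102 = 632.40 in aggregate.
Group total = 87 + 632.40 = 719.40.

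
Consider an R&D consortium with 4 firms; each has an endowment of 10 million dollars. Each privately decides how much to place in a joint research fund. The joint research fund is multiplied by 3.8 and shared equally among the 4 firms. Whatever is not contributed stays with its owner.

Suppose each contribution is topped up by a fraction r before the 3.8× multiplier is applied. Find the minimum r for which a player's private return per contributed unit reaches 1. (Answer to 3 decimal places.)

0.053

With matching at rate r, one contributed unit becomes (1 + r) in the joint research fund and returns 3.8 × (1 + r) / 4 to the contributor.
Setting this equal to 1: 1 + r = 4/3.8 = 1.0526.
So the minimum matching rate is r = 1.0526 − 1 = 0.053.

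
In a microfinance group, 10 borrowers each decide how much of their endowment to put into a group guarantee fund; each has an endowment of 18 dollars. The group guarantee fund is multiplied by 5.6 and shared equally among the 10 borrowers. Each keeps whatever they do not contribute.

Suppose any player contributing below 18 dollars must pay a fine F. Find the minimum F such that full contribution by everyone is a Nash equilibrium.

Given the others contribute fully, the best deviation is to contribute 0 (any partial contribution still incurs the fine and gives up units whose private return 0.5600 is below 1).
Deviating from 18 to 0 saves 18 dollars but forfeits the deviator's share of the drop in the group guarantee fund: 5.6/10 × 18 = 10.08.
So the deviation gain is 18 − 10.08 = 7.92, and the fine must be at least 7.92 dollars to wipe it out.

7.92 dollars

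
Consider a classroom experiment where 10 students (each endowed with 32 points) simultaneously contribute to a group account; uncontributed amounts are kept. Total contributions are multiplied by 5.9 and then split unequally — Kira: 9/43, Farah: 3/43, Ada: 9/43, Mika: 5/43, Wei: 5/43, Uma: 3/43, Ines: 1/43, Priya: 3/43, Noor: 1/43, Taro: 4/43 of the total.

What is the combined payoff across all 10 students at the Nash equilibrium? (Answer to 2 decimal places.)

633.60 points

Player j's private return per contributed unit is 5.9 × (j's share). Contributing is weakly dominant for j when that share is at least 1/5.9 = 0.1695, and contributing 0 is dominant otherwise.
The shares above 0.1695 belong to Kira and Ada, contributing 32 each; the remaining 8 contribute 0. Total contributed: 64.
The group account pays out 5.9 × 64 = 377.60 in total (split across the unequal shares, but the aggregate is all that matters for the group sum).
The 8 free-riders keep 32 each, adding 256. Group total = 256 + 377.60 = 633.60.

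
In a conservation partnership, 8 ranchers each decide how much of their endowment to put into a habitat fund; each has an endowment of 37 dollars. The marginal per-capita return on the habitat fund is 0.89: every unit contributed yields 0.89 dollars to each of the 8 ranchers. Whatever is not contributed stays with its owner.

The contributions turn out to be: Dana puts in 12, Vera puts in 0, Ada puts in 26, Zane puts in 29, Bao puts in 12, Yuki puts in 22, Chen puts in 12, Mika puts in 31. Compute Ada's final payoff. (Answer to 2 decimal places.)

139.16 dollars

Total contributed: 12 + 0 + 26 + 29 + 12 + 22 + 12 + 31 = 144.
Each receives 0.89 × 144 = 128.16 from the habitat fund.
Ada keeps 37 − 26 = 11, so Ada's payoff is 11 + 128.16 = 139.16.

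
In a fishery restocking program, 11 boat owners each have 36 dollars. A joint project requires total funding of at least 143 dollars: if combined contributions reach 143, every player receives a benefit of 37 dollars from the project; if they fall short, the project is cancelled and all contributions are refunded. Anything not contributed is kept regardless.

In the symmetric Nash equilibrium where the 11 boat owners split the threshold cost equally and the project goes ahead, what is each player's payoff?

60 dollars

Equal share of the threshold: 143/11 = 13.
At this profile no one gains by cutting their contribution: any cut drops the total below 143, the project is cancelled, contributions are refunded, and the deviator ends with 36, which is less than 36 − 13 + 37 = 60. Contributing more than 13 just wastes the excess. So contributing exactly 13 is a best response.
Each player's payoff: 36 − 13 + 37 = 60.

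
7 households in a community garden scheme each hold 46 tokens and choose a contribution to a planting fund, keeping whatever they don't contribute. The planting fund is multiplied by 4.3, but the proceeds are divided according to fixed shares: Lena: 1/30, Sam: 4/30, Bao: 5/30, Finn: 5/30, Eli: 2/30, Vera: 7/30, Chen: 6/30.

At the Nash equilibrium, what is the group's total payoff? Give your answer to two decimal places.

473.80 tokens

Each unit j contributes comes back to j as 4.3 × (j's share), so j prefers to contribute only if that share exceeds 1/4.3 = 0.2326; otherwise keeping the unit dominates.
Only Vera (7/30) clears that bar, contributing 46; the remaining 6 contribute 0. Total contributed: 46.
The planting fund pays out 4.3 × 46 = 197.80 in total (split across the unequal shares, but the aggregate is all that matters for the group sum).
The 6 free-riders keep 46 each, adding 276. Group total = 276 + 197.80 = 473.80.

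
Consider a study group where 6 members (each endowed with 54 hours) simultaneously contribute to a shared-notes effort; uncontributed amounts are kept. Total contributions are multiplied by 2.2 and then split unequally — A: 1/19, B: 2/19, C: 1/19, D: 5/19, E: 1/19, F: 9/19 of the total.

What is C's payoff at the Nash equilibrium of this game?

60.25 hours

Each unit j contributes comes back to j as 2.2 × (j's share), so j prefers to contribute only if that share exceeds 1/2.2 = 0.4545; otherwise keeping the unit dominates.
Only F (9/19) clears that bar, contributing 54; the remaining 5 contribute 0. Total contributed: 54.
C keeps 54 and receives 2.2 × 54 × 1/19 = 6.25 from the shared-notes effort, for a payoff of 60.25.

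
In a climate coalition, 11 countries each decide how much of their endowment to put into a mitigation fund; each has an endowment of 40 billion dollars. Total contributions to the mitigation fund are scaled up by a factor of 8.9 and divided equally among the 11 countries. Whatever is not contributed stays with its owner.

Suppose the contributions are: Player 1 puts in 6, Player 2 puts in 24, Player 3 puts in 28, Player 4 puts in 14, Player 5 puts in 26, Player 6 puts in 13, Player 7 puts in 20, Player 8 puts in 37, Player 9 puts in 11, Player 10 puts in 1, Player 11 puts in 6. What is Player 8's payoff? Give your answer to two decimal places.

153.49 billion dollars

Total contributed: 6 + 24 + 28 + 14 + 26 + 13 + 20 + 37 + 11 + 1 + 6 = 186.
Each receives 8.9 × 186 / 11 = 150.49 from the mitigation fund.
Player 8 keeps 40 − 37 = 3, so Player 8's payoff is 3 + 150.49 = 153.49.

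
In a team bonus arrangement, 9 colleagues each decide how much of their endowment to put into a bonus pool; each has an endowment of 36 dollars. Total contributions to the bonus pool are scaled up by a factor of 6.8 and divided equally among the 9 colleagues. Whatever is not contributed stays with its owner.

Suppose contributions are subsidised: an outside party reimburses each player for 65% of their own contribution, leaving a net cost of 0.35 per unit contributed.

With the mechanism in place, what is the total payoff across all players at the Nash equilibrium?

2413.80 dollars

Under the mechanism each unit contributed yields (6.8/9) / 0.35 = 2.1587 back to its contributor per unit of net cost, which exceeds 1, making full contribution the dominant choice for everyone.
So the Nash equilibrium is full contribution by all 9; the group earns 9 × (36 × 0.65 + 6.8 × 36) = 2413.80.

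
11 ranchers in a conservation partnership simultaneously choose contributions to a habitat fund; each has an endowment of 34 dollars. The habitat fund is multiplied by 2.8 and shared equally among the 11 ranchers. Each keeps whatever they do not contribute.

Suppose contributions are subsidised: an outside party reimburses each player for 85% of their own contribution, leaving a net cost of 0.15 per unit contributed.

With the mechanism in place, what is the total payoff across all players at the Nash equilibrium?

The effective private return per unit is now (2.8/11) / 0.15 = 1.6970 > 1, so every player's dominant strategy flips to full contribution.
At the Nash equilibrium everyone contributes 34. Group total payoff = 11 × (34 × 0.85 + 2.8 × 34) = 1365.10.

1365.10 dollars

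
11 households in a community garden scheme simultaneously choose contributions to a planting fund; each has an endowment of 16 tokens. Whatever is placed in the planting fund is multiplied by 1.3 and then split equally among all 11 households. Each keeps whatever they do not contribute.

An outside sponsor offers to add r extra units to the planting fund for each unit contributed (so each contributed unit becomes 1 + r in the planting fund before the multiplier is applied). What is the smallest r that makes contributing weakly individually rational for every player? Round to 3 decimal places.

With matching at rate r, one contributed unit becomes (1 + r) in the planting fund and returns 1.3 × (1 + r) / 11 to the contributor.
Setting this equal to 1: 1 + r = 11/1.3 = 8.4615.
So the minimum matching rate is r = 8.4615 − 1 = 7.462.

7.462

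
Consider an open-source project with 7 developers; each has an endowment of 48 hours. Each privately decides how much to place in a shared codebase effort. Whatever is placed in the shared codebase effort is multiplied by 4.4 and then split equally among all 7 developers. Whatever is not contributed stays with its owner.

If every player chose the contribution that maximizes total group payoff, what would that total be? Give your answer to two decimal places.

1478.40 hours

Each contributed unit returns 4.400 to the group as a whole (0.6286 to each of 7 players), which exceeds 1, so the social optimum is full contribution: group total = 4.400 × 336 = 1478.40.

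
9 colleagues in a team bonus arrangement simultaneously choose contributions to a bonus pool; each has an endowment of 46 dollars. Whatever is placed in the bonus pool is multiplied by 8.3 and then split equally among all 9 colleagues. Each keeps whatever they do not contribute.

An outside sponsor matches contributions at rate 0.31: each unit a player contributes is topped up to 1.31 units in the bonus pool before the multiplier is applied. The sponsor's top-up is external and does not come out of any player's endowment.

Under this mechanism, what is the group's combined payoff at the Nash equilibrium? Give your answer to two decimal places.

4501.42 dollars

Under the mechanism each unit contributed yields 8.3 × 1.31 / 9 = 1.2081 back to its contributor per unit of net cost, which exceeds 1, making full contribution the dominant choice for everyone.
So the Nash equilibrium is full contribution by all 9; the group earns 8.3 × 1.31 × 414 = 4501.42.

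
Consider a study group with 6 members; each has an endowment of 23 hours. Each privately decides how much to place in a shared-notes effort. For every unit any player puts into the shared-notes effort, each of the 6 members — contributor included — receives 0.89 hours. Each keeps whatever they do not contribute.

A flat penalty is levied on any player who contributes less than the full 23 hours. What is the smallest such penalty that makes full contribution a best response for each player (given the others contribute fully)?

Given the others contribute fully, the best deviation is to contribute 0 (any partial contribution still incurs the fine and gives up units whose private return 0.89 is below 1).
Deviating from 23 to 0 saves 23 hours but forfeits the deviator's share of the drop in the shared-notes effort: 0.89 × 23 = 20.47.
So the deviation gain is 23 − 20.47 = 2.53, and the fine must be at least 2.53 hours to wipe it out.

2.53 hours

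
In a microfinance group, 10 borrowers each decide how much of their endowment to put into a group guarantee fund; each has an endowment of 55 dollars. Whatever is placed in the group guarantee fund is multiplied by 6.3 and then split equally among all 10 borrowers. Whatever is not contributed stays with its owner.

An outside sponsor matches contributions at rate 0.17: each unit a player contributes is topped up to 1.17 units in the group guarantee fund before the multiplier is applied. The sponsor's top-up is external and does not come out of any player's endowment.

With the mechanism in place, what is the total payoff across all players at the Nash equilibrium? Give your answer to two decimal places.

550.00 dollars

The effective private return is 6.3 × 1.17 / 10 = 0.7371, which is still under 1, so the mechanism doesn't change anyone's dominant strategy: zero contribution.
Everyone keeps their endowment and the group total is 10 × 55 = 550.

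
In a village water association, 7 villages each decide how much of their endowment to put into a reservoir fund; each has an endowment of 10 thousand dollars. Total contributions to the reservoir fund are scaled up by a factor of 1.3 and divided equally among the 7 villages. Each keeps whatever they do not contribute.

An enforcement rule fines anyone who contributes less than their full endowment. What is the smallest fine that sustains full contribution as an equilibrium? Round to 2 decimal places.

Given the others contribute fully, the best deviation is to contribute 0 (any partial contribution still incurs the fine and gives up units whose private return 0.1857 is below 1).
Deviating from 10 to 0 saves 10 thousand dollars but forfeits the deviator's share of the drop in the reservoir fund: 1.3/7 × 10 = 1.86.
So the deviation gain is 10 − 1.86 = 8.14, and the fine must be at least 8.14 thousand dollars to wipe it out.

8.14 thousand dollars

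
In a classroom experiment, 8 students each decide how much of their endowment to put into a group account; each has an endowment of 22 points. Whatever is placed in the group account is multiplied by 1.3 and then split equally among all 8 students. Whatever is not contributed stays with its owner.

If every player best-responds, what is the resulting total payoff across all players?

Each contributed unit returns 1.3/8 = 0.1625 to its contributor — below 1 — so contributing 0 is dominant for every player. At the Nash equilibrium everyone keeps their 22, and the group total is 8 × 22 = 176.

176.00 points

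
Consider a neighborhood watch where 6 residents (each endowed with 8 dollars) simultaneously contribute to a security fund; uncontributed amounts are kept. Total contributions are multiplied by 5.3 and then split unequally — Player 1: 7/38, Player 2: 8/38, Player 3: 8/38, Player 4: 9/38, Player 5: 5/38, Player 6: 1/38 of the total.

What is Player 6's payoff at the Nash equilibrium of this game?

11.35 dollars

A player with share s gets back 5.3·s per unit contributed, so full contribution is dominant for anyone with s > 1/5.3 = 0.1887 and zero contribution is dominant for anyone below.
The shares above 0.1887 belong to Player 2, Player 3 and Player 4, contributing 8 each; the remaining 3 contribute 0. Total contributed: 24.
Player 6 keeps 8 and receives 5.3 × 24 × 1/38 = 3.35 from the security fund, for a payoff of 11.35.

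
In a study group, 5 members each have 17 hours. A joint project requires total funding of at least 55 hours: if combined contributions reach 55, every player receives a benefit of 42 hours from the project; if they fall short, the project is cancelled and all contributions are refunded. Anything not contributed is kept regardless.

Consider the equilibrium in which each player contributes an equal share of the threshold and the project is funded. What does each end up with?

Equal share of the threshold: 55/5 = 11.
At this profile no one gains by cutting their contribution: any cut drops the total below 55, the project is cancelled, contributions are refunded, and the deviator ends with 17, which is less than 17 − 11 + 42 = 48. Contributing more than 11 just wastes the excess. So contributing exactly 11 is a best response.
Each player's payoff: 17 − 11 + 42 = 48.

48 hours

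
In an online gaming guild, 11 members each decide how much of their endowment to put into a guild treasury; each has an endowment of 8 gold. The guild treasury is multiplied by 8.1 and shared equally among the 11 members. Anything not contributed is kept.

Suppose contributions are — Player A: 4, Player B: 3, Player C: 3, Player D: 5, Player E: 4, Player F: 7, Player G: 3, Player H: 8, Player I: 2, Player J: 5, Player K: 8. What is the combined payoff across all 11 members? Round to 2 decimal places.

Total contributed: 4 + 3 + 3 + 5 + 4 + 7 + 3 + 8 + 2 + 5 + 8 = 52; total kept: 11 × 8 − 52 = 36.
The guild treasury pays out 8.1 × 52 = 421.20 in aggregate.
Group total = 36 + 421.20 = 457.20.

457.20 gold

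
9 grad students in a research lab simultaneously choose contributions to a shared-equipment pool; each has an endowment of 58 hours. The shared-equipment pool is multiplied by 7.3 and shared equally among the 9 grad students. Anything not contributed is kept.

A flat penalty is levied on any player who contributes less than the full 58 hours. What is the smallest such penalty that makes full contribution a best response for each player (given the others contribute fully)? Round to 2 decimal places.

10.96 hours

Given the others contribute fully, the best deviation is to contribute 0 (any partial contribution still incurs the fine and gives up units whose private return 0.8111 is below 1).
Deviating from 58 to 0 saves 58 hours but forfeits the deviator's share of the drop in the shared-equipment pool: 7.3/9 × 58 = 47.04.
So the deviation gain is 58 − 47.04 = 10.96, and the fine must be at least 10.96 hours to wipe it out.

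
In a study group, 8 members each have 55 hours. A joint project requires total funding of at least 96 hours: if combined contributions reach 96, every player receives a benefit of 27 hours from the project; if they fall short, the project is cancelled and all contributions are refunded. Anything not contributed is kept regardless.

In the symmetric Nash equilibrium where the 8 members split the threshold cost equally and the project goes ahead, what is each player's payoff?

70 hours

Equal share of the threshold: 96/8 = 12.
At this profile no one gains by cutting their contribution: any cut drops the total below 96, the project is cancelled, contributions are refunded, and the deviator ends with 55, which is less than 55 − 12 + 27 = 70. Contributing more than 12 just wastes the excess. So contributing exactly 12 is a best response.
Each player's payoff: 55 − 12 + 27 = 70.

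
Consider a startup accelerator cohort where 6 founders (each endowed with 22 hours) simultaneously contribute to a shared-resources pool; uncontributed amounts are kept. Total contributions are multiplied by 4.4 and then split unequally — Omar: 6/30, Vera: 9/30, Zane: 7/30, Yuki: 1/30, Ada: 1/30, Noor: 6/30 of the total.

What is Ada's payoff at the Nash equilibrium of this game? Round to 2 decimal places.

Each unit j contributes comes back to j as 4.4 × (j's share), so j prefers to contribute only if that share exceeds 1/4.4 = 0.2273; otherwise keeping the unit dominates.
The shares above 0.2273 belong to Vera and Zane, contributing 22 each; the remaining 4 contribute 0. Total contributed: 44.
Ada keeps 22 and receives 4.4 × 44 × 1/30 = 6.45 from the shared-resources pool, for a payoff of 28.45.

28.45 hours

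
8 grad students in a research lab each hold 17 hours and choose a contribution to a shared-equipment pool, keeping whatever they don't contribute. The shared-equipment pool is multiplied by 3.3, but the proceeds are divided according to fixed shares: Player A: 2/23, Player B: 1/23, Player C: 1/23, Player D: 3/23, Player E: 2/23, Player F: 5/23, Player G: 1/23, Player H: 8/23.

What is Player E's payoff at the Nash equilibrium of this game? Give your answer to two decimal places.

21.88 hours

Player j's private return per contributed unit is 3.3 × (j's share). Contributing is weakly dominant for j when that share is at least 1/3.3 = 0.3030, and contributing 0 is dominant otherwise.
Only Player H (8/23) clears that bar, contributing 17; the remaining 7 contribute 0. Total contributed: 17.
Player E keeps 17 and receives 3.3 × 17 × 2/23 = 4.88 from the shared-equipment pool, for a payoff of 21.88.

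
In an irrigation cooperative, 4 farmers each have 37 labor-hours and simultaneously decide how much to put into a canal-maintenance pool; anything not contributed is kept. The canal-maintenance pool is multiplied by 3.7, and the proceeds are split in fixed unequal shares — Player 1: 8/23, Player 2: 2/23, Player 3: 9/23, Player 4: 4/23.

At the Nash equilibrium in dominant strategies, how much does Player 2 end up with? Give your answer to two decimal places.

For player j, contributing a unit is worthwhile iff 3.7 × (j's share) ≥ 1, i.e. iff j's share is at least 0.2703.
Player 1 and Player 3 clear that bar, contributing 37 each; the remaining 2 contribute 0. Total contributed: 74.
Player 2 keeps 37 and receives 3.7 × 74 × 2/23 = 23.81 from the canal-maintenance pool, for a payoff of 60.81.

60.81 labor-hours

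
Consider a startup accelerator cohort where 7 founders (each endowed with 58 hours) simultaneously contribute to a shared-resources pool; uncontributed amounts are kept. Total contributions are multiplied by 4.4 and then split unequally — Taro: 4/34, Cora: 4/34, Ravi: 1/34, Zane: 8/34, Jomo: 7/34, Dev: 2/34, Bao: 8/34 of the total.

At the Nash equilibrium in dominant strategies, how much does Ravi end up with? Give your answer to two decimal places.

A player with share s gets back 4.4·s per unit contributed, so full contribution is dominant for anyone with s > 1/4.4 = 0.2273 and zero contribution is dominant for anyone below.
The shares above 0.2273 belong to Zane and Bao, contributing 58 each; the remaining 5 contribute 0. Total contributed: 116.
Ravi keeps 58 and receives 4.4 × 116 × 1/34 = 15.01 from the shared-resources pool, for a payoff of 73.01.

73.01 hours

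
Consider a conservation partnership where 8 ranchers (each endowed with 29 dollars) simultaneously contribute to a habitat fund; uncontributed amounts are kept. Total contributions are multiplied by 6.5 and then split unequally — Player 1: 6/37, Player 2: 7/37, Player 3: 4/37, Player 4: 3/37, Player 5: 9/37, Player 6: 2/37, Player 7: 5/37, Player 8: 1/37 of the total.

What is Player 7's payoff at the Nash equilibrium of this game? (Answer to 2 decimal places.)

Player j's private return per contributed unit is 6.5 × (j's share). Contributing is weakly dominant for j when that share is at least 1/6.5 = 0.1538, and contributing 0 is dominant otherwise.
Player 1, Player 2 and Player 5 are above the threshold, contributing 29 each; the remaining 5 contribute 0. Total contributed: 87.
Player 7 keeps 29 and receives 6.5 × 87 × 5/37 = 76.42 from the habitat fund, for a payoff of 105.42.

105.42 dollars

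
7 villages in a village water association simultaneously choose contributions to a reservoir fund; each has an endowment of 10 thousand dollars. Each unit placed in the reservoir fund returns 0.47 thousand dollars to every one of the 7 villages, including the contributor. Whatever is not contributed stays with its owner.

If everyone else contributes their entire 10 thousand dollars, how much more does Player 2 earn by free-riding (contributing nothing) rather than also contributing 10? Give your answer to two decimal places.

Switching from a contribution of 10 to 0 lets Player 2 keep an extra 10 thousand dollars, but lowers the reservoir fund by 10, which costs Player 2 their own share of that drop: 0.47 × 10 = 4.70.
Net gain = 10 − 4.70 = 5.30. The private return per contributed unit (0.47) is below 1, so free-riding is indeed the best response regardless of what the others do.

5.30 thousand dollars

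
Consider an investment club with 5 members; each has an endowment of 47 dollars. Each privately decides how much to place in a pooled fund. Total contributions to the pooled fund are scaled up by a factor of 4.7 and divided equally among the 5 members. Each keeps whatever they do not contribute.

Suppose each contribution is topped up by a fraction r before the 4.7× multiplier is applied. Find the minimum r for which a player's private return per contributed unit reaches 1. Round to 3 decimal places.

With matching at rate r, one contributed unit becomes (1 + r) in the pooled fund and returns 4.7 × (1 + r) / 5 to the contributor.
Setting this equal to 1: 1 + r = 5/4.7 = 1.0638.
So the minimum matching rate is r = 1.0638 − 1 = 0.064.

0.064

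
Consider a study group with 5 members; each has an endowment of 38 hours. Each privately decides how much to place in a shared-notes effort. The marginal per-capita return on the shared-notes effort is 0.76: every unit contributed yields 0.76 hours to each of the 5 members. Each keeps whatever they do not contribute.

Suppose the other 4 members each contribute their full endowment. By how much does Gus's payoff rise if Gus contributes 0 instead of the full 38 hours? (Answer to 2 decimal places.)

9.12 hours

Switching from a contribution of 38 to 0 lets Gus keep an extra 38 hours, but lowers the shared-notes effort by 38, which costs Gus their own share of that drop: 0.76 × 38 = 28.88.
Net gain = 38 − 28.88 = 9.12. The private return per contributed unit (0.76) is below 1, so free-riding is indeed the best response regardless of what the others do.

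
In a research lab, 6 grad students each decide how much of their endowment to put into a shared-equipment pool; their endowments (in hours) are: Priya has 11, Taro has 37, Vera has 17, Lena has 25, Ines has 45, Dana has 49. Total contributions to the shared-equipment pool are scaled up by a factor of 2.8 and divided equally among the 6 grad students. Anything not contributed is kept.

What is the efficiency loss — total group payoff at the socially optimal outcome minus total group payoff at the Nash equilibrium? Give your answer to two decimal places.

The private return per contributed unit is 2.8/6 = 0.4667 < 1 for every player regardless of endowment, so the Nash equilibrium is zero contribution and the group total is Σ E_j = 11 + 37 + 17 + 25 + 45 + 49 = 184.
Each contributed unit returns 2.800 to the group, so the social optimum is full contribution by everyone: group total = 2.800 × 184 = 515.20.
Efficiency loss = (2.800 − 1) × 184 = 331.20.

331.20 hours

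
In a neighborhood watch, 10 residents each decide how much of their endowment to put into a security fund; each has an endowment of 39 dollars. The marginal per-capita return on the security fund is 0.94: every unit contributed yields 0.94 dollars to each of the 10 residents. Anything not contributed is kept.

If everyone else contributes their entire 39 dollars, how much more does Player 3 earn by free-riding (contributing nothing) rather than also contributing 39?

Switching from a contribution of 39 to 0 lets Player 3 keep an extra 39 dollars, but lowers the security fund by 39, which costs Player 3 their own share of that drop: 0.94 × 39 = 36.66.
Net gain = 39 − 36.66 = 2.34. The private return per contributed unit (0.94) is below 1, so free-riding is indeed the best response regardless of what the others do.

2.34 dollars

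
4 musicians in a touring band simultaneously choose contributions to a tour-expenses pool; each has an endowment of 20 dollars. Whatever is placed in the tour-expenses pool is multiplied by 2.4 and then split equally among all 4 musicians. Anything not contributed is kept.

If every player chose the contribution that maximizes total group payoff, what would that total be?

Each contributed unit returns 2.400 to the group as a whole (0.6000 to each of 4 players), which exceeds 1, so the social optimum is full contribution: group total = 2.400 × 80 = 192.00.

192.00 dollars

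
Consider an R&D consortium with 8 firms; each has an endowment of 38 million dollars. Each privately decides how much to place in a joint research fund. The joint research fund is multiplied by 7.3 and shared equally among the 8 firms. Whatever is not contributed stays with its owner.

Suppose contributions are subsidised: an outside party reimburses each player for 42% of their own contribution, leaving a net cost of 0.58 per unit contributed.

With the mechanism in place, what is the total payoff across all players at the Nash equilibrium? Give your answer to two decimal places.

The effective private return per unit is now (7.3/8) / 0.58 = 1.5733 > 1, so every player's dominant strategy flips to full contribution.
At the Nash equilibrium everyone contributes 38. Group total payoff = 8 × (38 × 0.42 + 7.3 × 38) = 2346.88.

2346.88 million dollars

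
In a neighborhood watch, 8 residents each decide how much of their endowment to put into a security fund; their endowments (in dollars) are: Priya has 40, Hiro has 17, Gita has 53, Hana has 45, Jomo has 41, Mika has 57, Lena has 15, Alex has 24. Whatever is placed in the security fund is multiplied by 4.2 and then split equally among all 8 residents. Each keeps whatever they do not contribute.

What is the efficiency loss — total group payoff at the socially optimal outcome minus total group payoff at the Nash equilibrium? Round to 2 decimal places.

934.40 dollars

The private return per contributed unit is 4.2/8 = 0.5250 < 1 for every player regardless of endowment, so the Nash equilibrium is zero contribution and the group total is Σ E_j = 40 + 17 + 53 + 45 + 41 + 57 + 15 + 24 = 292.
Each contributed unit returns 4.200 to the group, so the social optimum is full contribution by everyone: group total = 4.200 × 292 = 1226.40.
Efficiency loss = (4.200 − 1) × 292 = 934.40.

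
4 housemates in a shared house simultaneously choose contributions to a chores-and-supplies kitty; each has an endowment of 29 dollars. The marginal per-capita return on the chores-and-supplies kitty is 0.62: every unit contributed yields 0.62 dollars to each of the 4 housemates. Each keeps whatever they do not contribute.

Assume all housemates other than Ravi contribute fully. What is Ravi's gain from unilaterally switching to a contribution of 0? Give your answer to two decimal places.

11.02 dollars

Switching from a contribution of 29 to 0 lets Ravi keep an extra 29 dollars, but lowers the chores-and-supplies kitty by 29, which costs Ravi their own share of that drop: 0.62 × 29 = 17.98.
Net gain = 29 − 17.98 = 11.02. The private return per contributed unit (0.62) is below 1, so free-riding is indeed the best response regardless of what the others do.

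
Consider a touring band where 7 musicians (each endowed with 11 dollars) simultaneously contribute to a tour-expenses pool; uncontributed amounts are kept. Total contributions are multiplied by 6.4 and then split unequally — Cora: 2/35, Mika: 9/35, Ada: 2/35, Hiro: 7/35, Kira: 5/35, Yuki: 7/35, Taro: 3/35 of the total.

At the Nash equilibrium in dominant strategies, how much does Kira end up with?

For player j, contributing a unit is worthwhile iff 6.4 × (j's share) ≥ 1, i.e. iff j's share is at least 0.1563.
Mika, Hiro and Yuki clear that bar, contributing 11 each; the remaining 4 contribute 0. Total contributed: 33.
Kira keeps 11 and receives 6.4 × 33 × 5/35 = 30.17 from the tour-expenses pool, for a payoff of 41.17.

41.17 dollars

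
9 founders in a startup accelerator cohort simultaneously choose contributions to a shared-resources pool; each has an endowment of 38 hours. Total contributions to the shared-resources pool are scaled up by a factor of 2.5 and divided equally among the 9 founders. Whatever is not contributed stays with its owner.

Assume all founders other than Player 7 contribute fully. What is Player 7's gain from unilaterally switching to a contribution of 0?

27.44 hours

Switching from a contribution of 38 to 0 lets Player 7 keep an extra 38 hours, but lowers the shared-resources pool by 38, which costs Player 7 their own share of that drop: 2.5/9 × 38 = 10.56.
Net gain = 38 − 10.56 = 27.44. The private return per contributed unit (0.2778) is below 1, so free-riding is indeed the best response regardless of what the others do.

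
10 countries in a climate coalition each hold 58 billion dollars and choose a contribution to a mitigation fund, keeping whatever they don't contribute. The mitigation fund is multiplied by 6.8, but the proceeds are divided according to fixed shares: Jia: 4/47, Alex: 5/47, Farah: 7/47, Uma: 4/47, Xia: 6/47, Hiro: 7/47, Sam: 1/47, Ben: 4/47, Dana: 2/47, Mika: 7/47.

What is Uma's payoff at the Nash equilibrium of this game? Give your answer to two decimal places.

For player j, contributing a unit is worthwhile iff 6.8 × (j's share) ≥ 1, i.e. iff j's share is at least 0.1471.
The shares above 0.1471 belong to Farah, Hiro and Mika, contributing 58 each; the remaining 7 contribute 0. Total contributed: 174.
Uma keeps 58 and receives 6.8 × 174 × 4/47 = 100.70 from the mitigation fund, for a payoff of 158.70.

158.70 billion dollars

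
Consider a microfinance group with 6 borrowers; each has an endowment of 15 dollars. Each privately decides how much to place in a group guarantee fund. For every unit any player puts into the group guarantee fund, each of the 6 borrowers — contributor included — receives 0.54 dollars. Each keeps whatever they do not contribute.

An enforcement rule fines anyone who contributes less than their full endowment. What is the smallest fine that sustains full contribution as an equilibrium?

Given the others contribute fully, the best deviation is to contribute 0 (any partial contribution still incurs the fine and gives up units whose private return 0.54 is below 1).
Deviating from 15 to 0 saves 15 dollars but forfeits the deviator's share of the drop in the group guarantee fund: 0.54 × 15 = 8.10.
So the deviation gain is 15 − 8.10 = 6.90, and the fine must be at least 6.90 dollars to wipe it out.

6.90 dollars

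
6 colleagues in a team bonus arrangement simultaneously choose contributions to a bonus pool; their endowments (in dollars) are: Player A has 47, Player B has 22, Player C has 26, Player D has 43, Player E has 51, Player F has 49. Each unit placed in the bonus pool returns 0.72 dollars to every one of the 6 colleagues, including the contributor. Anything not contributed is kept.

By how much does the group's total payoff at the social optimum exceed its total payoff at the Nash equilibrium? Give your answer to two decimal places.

The private return per contributed unit is 0.72 < 1 for everyone, so the Nash equilibrium is zero contribution and the group total is Σ E_j = 47 + 22 + 26 + 43 + 51 + 49 = 238.
Each contributed unit returns 4.320 to the group, so the social optimum is full contribution by everyone: group total = 4.320 × 238 = 1028.16.
Efficiency loss = (4.320 − 1) × 238 = 790.16.

790.16 dollars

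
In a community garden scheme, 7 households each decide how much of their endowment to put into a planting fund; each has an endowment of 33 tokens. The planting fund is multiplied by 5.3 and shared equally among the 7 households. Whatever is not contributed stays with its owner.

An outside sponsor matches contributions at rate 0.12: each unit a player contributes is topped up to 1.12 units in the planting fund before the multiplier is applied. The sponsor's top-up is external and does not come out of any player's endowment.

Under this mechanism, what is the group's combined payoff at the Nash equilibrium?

With the mechanism, a contributed unit returns 5.3 × 1.12 / 7 = 0.8480 per unit of net cost — still below 1 — so contributing 0 remains dominant for every player.
At the Nash equilibrium no one contributes; group total payoff = 7 × 33 = 231.

231.00 tokens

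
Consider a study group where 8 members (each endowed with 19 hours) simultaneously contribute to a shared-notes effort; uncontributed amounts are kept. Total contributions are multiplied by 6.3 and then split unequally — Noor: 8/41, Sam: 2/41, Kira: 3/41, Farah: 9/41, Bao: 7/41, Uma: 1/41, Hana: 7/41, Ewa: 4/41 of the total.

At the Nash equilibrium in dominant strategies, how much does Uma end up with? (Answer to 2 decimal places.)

A player with share s gets back 6.3·s per unit contributed, so full contribution is dominant for anyone with s > 1/6.3 = 0.1587 and zero contribution is dominant for anyone below.
Noor, Farah, Bao and Hana clear that bar, contributing 19 each; the remaining 4 contribute 0. Total contributed: 76.
Uma keeps 19 and receives 6.3 × 76 × 1/41 = 11.68 from the shared-notes effort, for a payoff of 30.68.

30.68 hours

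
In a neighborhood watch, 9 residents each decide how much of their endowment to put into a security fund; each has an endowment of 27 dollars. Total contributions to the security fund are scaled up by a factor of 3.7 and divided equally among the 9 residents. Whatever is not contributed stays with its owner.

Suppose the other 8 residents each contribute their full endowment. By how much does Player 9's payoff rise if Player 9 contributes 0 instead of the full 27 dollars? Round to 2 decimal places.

Switching from a contribution of 27 to 0 lets Player 9 keep an extra 27 dollars, but lowers the security fund by 27, which costs Player 9 their own share of that drop: 3.7/9 × 27 = 11.10.
Net gain = 27 − 11.10 = 15.90. The private return per contributed unit (0.4111) is below 1, so free-riding is indeed the best response regardless of what the others do.

15.90 dollars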